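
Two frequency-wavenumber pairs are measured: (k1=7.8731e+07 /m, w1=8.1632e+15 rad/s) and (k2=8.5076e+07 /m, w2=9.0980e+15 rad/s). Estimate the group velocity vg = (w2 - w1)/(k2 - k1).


vg = (w2 - w1) / (k2 - k1)
= (9.0980e+15 - 8.1632e+15) / (8.5076e+07 - 7.8731e+07)
= 9.3480e+14 / 6.3450e+06
= 1.4733e+08 m/s

1.4733e+08


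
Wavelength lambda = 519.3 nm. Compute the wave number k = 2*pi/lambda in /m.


k = 2 * pi / lambda
= 6.2832 / (519.3e-9)
= 6.2832 / 5.1930e-07
= 1.2099e+07 /m

1.2099e+07


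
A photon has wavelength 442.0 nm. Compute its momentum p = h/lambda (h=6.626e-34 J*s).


p = h / lambda
= 6.626e-34 / (442.0e-9)
= 6.626e-34 / 4.4200e-07
= 1.4991e-27 kg*m/s

1.4991e-27


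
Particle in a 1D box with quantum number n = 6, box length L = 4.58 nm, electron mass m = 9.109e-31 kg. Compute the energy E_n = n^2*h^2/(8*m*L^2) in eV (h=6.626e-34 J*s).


E = n^2 * h^2 / (8 * m * L^2)
= 6^2 * (6.626e-34)^2 / (8 * 9.109e-31 * (4.58e-9)^2)
= 36 * 4.3904e-67 / (8 * 9.109e-31 * 2.0976e-17)
= 1.0340e-19 J
= 0.6454 eV

0.6454


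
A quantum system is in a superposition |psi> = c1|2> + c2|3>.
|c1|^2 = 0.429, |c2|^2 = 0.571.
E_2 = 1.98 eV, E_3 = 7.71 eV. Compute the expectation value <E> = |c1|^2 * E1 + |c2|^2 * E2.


<E> = |c1|^2 * E1 + |c2|^2 * E2
= 0.429 * 1.98 + 0.571 * 7.71
= 0.8494 + 4.4024
= 5.2518 eV

5.2518


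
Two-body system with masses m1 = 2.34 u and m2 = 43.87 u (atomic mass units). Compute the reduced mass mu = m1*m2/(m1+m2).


mu = m1 * m2 / (m1 + m2)
= 2.34 * 43.87 / (2.34 + 43.87)
= 102.6558 / 46.21
= 2.2215 u

2.2215


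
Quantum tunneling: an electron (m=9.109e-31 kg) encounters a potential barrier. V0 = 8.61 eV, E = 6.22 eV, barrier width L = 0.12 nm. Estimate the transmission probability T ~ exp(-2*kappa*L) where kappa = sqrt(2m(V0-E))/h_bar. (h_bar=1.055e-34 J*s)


V0 - E = 2.39 eV = 3.8288e-19 J
kappa = sqrt(2 * m * (V0-E)) / h_bar
= sqrt(2 * 9.109e-31 * 3.8288e-19) / 1.055e-34
= 7.9164e+09 /m
2*kappa*L = 2 * 7.9164e+09 * 0.12e-9
= 1.8999
T = exp(-1.8999) = 1.495780e-01

1.495780e-01


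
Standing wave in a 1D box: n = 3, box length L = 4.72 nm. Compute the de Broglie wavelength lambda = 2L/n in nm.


lambda = 2L / n
= 2 * 4.72 / 3
= 9.44 / 3
= 3.1467 nm

3.1467


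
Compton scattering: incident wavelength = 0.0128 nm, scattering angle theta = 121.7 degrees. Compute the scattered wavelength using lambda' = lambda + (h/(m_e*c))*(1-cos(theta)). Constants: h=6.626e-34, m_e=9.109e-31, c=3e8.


Compton wavelength: h/(m_e*c) = 2.4247e-12 m
d_lambda = 2.4247e-12 * (1 - cos(121.7 deg))
= 2.4247e-12 * 1.525472
= 3.6988e-12 m = 0.003699 nm
lambda' = 0.0128 + 0.003699
= 0.016499 nm

0.016499


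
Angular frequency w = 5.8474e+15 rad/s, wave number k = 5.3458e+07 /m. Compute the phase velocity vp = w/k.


vp = w / k
= 5.8474e+15 / 5.3458e+07
= 1.0938e+08 m/s

1.0938e+08


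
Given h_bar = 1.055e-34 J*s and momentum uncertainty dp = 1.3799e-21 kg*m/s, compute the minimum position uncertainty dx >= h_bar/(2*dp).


dx = h_bar / (2 * dp)
= 1.055e-34 / (2 * 1.3799e-21)
= 1.055e-34 / 2.7598e-21
= 3.8227e-14 m

3.8227e-14


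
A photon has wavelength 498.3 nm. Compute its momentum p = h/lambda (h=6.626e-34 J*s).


p = h / lambda
= 6.626e-34 / (498.3e-9)
= 6.626e-34 / 4.9830e-07
= 1.3297e-27 kg*m/s

1.3297e-27


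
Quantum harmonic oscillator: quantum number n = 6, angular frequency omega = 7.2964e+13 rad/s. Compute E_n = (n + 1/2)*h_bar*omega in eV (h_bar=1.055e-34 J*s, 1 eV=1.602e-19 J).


E = (n + 1/2) * h_bar * omega
= (6 + 0.5) * 1.055e-34 * 7.2964e+13
= 6.5 * 7.6977e-21
= 5.0035e-20 J
= 0.3123 eV

0.3123


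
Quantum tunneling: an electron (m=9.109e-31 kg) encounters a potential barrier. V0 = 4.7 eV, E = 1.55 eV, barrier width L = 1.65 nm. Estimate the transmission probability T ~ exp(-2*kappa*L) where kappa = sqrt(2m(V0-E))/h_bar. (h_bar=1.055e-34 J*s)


V0 - E = 3.15 eV = 5.0463e-19 J
kappa = sqrt(2 * m * (V0-E)) / h_bar
= sqrt(2 * 9.109e-31 * 5.0463e-19) / 1.055e-34
= 9.0883e+09 /m
2*kappa*L = 2 * 9.0883e+09 * 1.65e-9
= 29.9915
T = exp(-29.9915) = 9.437388e-14

9.437388e-14


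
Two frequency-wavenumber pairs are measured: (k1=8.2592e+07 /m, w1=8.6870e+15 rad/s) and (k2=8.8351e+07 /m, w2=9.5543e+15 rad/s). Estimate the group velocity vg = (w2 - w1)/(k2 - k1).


vg = (w2 - w1) / (k2 - k1)
= (9.5543e+15 - 8.6870e+15) / (8.8351e+07 - 8.2592e+07)
= 8.6730e+14 / 5.7590e+06
= 1.5060e+08 m/s

1.5060e+08


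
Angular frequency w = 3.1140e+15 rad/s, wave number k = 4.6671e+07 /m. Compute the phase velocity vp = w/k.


vp = w / k
= 3.1140e+15 / 4.6671e+07
= 6.6722e+07 m/s

6.6722e+07


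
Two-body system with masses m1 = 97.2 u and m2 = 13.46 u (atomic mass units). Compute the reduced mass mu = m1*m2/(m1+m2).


mu = m1 * m2 / (m1 + m2)
= 97.2 * 13.46 / (97.2 + 13.46)
= 1308.312 / 110.66
= 11.8228 u

11.8228


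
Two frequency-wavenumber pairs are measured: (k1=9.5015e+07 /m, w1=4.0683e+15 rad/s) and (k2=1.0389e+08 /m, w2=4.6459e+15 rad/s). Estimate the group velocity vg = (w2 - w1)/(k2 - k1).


vg = (w2 - w1) / (k2 - k1)
= (4.6459e+15 - 4.0683e+15) / (1.0389e+08 - 9.5015e+07)
= 5.7760e+14 / 8.8750e+06
= 6.5082e+07 m/s

6.5082e+07


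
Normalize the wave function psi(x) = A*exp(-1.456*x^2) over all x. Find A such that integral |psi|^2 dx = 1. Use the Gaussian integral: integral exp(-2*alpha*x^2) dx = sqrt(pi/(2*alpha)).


integral |psi|^2 dx = A^2 * sqrt(pi/(2*alpha)) = 1
A^2 = sqrt(2*alpha/pi)
= sqrt(2 * 1.456 / pi)
= 0.962766
A = sqrt(0.962766)
= 0.9812

0.9812


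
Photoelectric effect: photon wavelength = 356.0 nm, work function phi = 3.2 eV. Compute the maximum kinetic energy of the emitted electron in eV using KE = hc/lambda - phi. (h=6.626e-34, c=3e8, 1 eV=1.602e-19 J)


E_photon = hc / lambda
= (6.626e-34)(3e8) / (356.0e-9)
= 5.5837e-19 J
= 3.4855 eV
KE = E_photon - phi
= 3.4855 - 3.2
= 0.2855 eV

0.2855


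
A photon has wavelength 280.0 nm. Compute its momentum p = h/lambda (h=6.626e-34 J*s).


p = h / lambda
= 6.626e-34 / (280.0e-9)
= 6.626e-34 / 2.8000e-07
= 2.3664e-27 kg*m/s

2.3664e-27


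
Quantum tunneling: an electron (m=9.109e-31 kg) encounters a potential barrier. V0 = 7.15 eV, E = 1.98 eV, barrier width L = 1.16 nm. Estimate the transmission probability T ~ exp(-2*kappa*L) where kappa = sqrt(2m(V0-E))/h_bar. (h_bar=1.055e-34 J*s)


V0 - E = 5.17 eV = 8.2823e-19 J
kappa = sqrt(2 * m * (V0-E)) / h_bar
= sqrt(2 * 9.109e-31 * 8.2823e-19) / 1.055e-34
= 1.1643e+10 /m
2*kappa*L = 2 * 1.1643e+10 * 1.16e-9
= 27.0124
T = exp(-27.0124) = 1.856456e-12

1.856456e-12


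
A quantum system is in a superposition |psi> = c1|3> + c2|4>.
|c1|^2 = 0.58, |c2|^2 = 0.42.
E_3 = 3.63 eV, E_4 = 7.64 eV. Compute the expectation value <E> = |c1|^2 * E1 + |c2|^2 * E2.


<E> = |c1|^2 * E1 + |c2|^2 * E2
= 0.58 * 3.63 + 0.42 * 7.64
= 2.1054 + 3.2088
= 5.3142 eV

5.3142


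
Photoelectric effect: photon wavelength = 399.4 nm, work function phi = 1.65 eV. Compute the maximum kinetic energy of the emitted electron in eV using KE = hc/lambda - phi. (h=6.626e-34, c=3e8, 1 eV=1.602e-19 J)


E_photon = hc / lambda
= (6.626e-34)(3e8) / (399.4e-9)
= 4.9770e-19 J
= 3.1067 eV
KE = E_photon - phi
= 3.1067 - 1.65
= 1.4567 eV

1.4567


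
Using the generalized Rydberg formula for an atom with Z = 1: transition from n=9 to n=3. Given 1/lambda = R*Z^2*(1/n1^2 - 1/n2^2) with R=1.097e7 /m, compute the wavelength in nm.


1/lambda = R * Z^2 * (1/n1^2 - 1/n2^2)
= 1.097e7 * 1^2 * (1/3^2 - 1/9^2)
= 1.097e7 * 1 * (0.111111 - 0.012346)
= 1.0835e+06 /m
lambda = 1 / 1.0835e+06
= 922.9717 nm

922.9717


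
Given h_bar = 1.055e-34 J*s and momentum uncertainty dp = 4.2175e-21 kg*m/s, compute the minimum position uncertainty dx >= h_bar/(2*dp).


dx = h_bar / (2 * dp)
= 1.055e-34 / (2 * 4.2175e-21)
= 1.055e-34 / 8.4350e-21
= 1.2507e-14 m

1.2507e-14


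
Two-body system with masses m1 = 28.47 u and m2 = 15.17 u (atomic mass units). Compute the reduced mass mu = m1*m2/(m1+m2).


mu = m1 * m2 / (m1 + m2)
= 28.47 * 15.17 / (28.47 + 15.17)
= 431.8899 / 43.64
= 9.8967 u

9.8967


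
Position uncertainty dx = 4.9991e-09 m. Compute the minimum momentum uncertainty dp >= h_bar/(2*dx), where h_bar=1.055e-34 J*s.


dp = h_bar / (2 * dx)
= 1.055e-34 / (2 * 4.9991e-09)
= 1.055e-34 / 9.9982e-09
= 1.0552e-26 kg*m/s

1.0552e-26


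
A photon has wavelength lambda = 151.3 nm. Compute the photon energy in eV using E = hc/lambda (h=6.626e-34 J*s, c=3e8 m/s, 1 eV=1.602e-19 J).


E = hc / lambda
= (6.626e-34)(3e8) / (151.3e-9)
= 1.9878e-25 / 1.5130e-07
= 1.3138e-18 J
Converting to eV: 1.3138e-18 / 1.602e-19
= 8.2011 eV

8.2011


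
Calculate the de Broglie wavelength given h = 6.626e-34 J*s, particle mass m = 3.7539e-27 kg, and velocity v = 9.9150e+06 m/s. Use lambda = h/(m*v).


lambda = h / (m * v)
= 6.626e-34 / (3.7539e-27 * 9.9150e+06)
= 6.626e-34 / 3.7220e-20
= 1.7802e-14 m

1.7802e-14


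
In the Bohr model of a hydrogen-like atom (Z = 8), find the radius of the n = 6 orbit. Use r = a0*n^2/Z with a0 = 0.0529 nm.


r = a0 * n^2 / Z
= 0.0529 * 6^2 / 8
= 0.0529 * 36 / 8
= 0.2381 nm

0.2381


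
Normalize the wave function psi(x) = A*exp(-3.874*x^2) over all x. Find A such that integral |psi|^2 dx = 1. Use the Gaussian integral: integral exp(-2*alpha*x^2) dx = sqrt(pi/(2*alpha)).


integral |psi|^2 dx = A^2 * sqrt(pi/(2*alpha)) = 1
A^2 = sqrt(2*alpha/pi)
= sqrt(2 * 3.874 / pi)
= 1.570435
A = sqrt(1.570435)
= 1.2532

1.2532


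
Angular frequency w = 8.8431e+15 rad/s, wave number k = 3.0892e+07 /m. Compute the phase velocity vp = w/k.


vp = w / k
= 8.8431e+15 / 3.0892e+07
= 2.8626e+08 m/s

2.8626e+08


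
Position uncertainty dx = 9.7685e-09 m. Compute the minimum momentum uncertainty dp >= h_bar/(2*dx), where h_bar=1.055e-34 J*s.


dp = h_bar / (2 * dx)
= 1.055e-34 / (2 * 9.7685e-09)
= 1.055e-34 / 1.9537e-08
= 5.4000e-27 kg*m/s

5.4000e-27


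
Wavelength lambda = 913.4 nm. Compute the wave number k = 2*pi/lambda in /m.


k = 2 * pi / lambda
= 6.2832 / (913.4e-9)
= 6.2832 / 9.1340e-07
= 6.8789e+06 /m

6.8789e+06


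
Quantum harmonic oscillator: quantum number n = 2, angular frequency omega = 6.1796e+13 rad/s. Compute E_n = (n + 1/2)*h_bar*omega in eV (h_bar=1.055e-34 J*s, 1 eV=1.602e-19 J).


E = (n + 1/2) * h_bar * omega
= (2 + 0.5) * 1.055e-34 * 6.1796e+13
= 2.5 * 6.5195e-21
= 1.6299e-20 J
= 0.1017 eV

0.1017


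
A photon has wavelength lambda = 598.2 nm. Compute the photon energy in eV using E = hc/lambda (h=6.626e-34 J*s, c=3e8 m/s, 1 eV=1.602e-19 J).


E = hc / lambda
= (6.626e-34)(3e8) / (598.2e-9)
= 1.9878e-25 / 5.9820e-07
= 3.3230e-19 J
Converting to eV: 3.3230e-19 / 1.602e-19
= 2.0743 eV

2.0743


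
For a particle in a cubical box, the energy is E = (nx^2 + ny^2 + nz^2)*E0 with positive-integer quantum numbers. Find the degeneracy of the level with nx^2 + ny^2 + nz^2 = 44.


Enumerate all (nx, ny, nz) with nx^2 + ny^2 + nz^2 = 44:
(2,2,6)
(2,6,2)
(6,2,2)
Total degeneracy = 3

3


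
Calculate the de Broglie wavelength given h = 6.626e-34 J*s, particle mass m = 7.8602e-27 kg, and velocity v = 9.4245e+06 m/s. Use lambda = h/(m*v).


lambda = h / (m * v)
= 6.626e-34 / (7.8602e-27 * 9.4245e+06)
= 6.626e-34 / 7.4078e-20
= 8.9446e-15 m

8.9446e-15


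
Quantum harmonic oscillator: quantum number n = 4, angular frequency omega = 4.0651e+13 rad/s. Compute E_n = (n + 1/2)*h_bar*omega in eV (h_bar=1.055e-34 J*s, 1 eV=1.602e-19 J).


E = (n + 1/2) * h_bar * omega
= (4 + 0.5) * 1.055e-34 * 4.0651e+13
= 4.5 * 4.2887e-21
= 1.9299e-20 J
= 0.1205 eV

0.1205


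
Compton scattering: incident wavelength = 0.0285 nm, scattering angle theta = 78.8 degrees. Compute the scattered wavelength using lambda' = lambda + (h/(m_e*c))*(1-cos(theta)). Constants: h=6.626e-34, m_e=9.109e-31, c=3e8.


Compton wavelength: h/(m_e*c) = 2.4247e-12 m
d_lambda = 2.4247e-12 * (1 - cos(78.8 deg))
= 2.4247e-12 * 0.805766
= 1.9537e-12 m = 0.001954 nm
lambda' = 0.0285 + 0.001954
= 0.030454 nm

0.030454


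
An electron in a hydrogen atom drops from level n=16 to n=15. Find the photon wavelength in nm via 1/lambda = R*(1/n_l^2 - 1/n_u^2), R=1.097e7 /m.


1/lambda = R * (1/n_l^2 - 1/n_u^2)
= 1.097e7 * (1/15^2 - 1/16^2)
= 1.097e7 * (0.004444 - 0.003906)
= 1.097e7 * 0.000538
= 5.9040e+03 /m
lambda = 1 / 5.9040e+03 = 169376.893 nm

169376.893


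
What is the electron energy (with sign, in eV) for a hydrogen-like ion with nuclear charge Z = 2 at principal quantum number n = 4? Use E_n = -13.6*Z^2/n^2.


E_n = -13.6 * Z^2 / n^2
= -13.6 * 2^2 / 4^2
= -13.6 * 4 / 16
= -3.4 eV

-3.4


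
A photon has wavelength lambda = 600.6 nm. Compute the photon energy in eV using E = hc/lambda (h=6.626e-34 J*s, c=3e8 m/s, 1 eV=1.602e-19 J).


E = hc / lambda
= (6.626e-34)(3e8) / (600.6e-9)
= 1.9878e-25 / 6.0060e-07
= 3.3097e-19 J
Converting to eV: 3.3097e-19 / 1.602e-19
= 2.066 eV

2.066


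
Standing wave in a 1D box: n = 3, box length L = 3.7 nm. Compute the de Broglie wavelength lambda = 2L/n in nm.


lambda = 2L / n
= 2 * 3.7 / 3
= 7.4 / 3
= 2.4667 nm

2.4667


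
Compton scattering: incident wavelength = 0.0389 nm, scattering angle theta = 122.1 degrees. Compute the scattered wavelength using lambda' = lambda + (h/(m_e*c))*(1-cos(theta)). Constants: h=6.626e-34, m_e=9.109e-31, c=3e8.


Compton wavelength: h/(m_e*c) = 2.4247e-12 m
d_lambda = 2.4247e-12 * (1 - cos(122.1 deg))
= 2.4247e-12 * 1.531399
= 3.7132e-12 m = 0.003713 nm
lambda' = 0.0389 + 0.003713
= 0.042613 nm

0.042613


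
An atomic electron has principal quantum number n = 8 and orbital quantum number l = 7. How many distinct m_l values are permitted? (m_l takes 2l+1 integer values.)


m_l ranges from -l to +l in integer steps
So m_l goes from -7 to +7
Count = 2l + 1 = 2*7 + 1
= 15

15


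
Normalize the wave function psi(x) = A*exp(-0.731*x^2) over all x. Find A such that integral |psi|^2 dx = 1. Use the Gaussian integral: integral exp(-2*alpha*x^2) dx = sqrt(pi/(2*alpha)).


integral |psi|^2 dx = A^2 * sqrt(pi/(2*alpha)) = 1
A^2 = sqrt(2*alpha/pi)
= sqrt(2 * 0.731 / pi)
= 0.68218
A = sqrt(0.68218)
= 0.8259

0.8259


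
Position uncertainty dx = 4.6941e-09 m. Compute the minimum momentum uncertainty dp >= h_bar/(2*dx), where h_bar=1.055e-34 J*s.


dp = h_bar / (2 * dx)
= 1.055e-34 / (2 * 4.6941e-09)
= 1.055e-34 / 9.3882e-09
= 1.1238e-26 kg*m/s

1.1238e-26


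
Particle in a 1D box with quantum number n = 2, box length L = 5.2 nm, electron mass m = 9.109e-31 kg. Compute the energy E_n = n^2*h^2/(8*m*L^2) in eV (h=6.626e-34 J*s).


E = n^2 * h^2 / (8 * m * L^2)
= 2^2 * (6.626e-34)^2 / (8 * 9.109e-31 * (5.2e-9)^2)
= 4 * 4.3904e-67 / (8 * 9.109e-31 * 2.7040e-17)
= 8.9124e-21 J
= 0.0556 eV

0.0556


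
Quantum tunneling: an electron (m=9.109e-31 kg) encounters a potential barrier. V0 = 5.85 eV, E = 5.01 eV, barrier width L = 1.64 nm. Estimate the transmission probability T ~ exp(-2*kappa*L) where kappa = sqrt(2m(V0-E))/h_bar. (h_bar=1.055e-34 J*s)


V0 - E = 0.84 eV = 1.3457e-19 J
kappa = sqrt(2 * m * (V0-E)) / h_bar
= sqrt(2 * 9.109e-31 * 1.3457e-19) / 1.055e-34
= 4.6932e+09 /m
2*kappa*L = 2 * 4.6932e+09 * 1.64e-9
= 15.3937
T = exp(-15.3937) = 2.063512e-07

2.063512e-07


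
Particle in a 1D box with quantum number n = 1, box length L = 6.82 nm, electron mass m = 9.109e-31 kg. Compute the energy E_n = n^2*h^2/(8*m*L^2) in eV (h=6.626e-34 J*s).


E = n^2 * h^2 / (8 * m * L^2)
= 1^2 * (6.626e-34)^2 / (8 * 9.109e-31 * (6.82e-9)^2)
= 1 * 4.3904e-67 / (8 * 9.109e-31 * 4.6512e-17)
= 1.2953e-21 J
= 0.0081 eV

0.0081


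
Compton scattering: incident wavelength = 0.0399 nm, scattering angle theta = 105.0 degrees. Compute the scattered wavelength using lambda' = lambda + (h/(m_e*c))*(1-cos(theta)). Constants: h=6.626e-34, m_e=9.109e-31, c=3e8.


Compton wavelength: h/(m_e*c) = 2.4247e-12 m
d_lambda = 2.4247e-12 * (1 - cos(105.0 deg))
= 2.4247e-12 * 1.258819
= 3.0523e-12 m = 0.003052 nm
lambda' = 0.0399 + 0.003052
= 0.042952 nm

0.042952


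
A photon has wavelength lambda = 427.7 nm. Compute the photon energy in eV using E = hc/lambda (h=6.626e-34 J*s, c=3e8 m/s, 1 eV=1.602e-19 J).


E = hc / lambda
= (6.626e-34)(3e8) / (427.7e-9)
= 1.9878e-25 / 4.2770e-07
= 4.6477e-19 J
Converting to eV: 4.6477e-19 / 1.602e-19
= 2.9012 eV

2.9012


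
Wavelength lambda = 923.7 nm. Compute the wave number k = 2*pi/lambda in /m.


k = 2 * pi / lambda
= 6.2832 / (923.7e-9)
= 6.2832 / 9.2370e-07
= 6.8022e+06 /m

6.8022e+06


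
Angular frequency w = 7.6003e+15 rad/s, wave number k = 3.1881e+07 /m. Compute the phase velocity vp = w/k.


vp = w / k
= 7.6003e+15 / 3.1881e+07
= 2.3840e+08 m/s

2.3840e+08


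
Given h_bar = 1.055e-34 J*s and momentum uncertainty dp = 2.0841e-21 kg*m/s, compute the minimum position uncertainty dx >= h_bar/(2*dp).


dx = h_bar / (2 * dp)
= 1.055e-34 / (2 * 2.0841e-21)
= 1.055e-34 / 4.1682e-21
= 2.5311e-14 m

2.5311e-14


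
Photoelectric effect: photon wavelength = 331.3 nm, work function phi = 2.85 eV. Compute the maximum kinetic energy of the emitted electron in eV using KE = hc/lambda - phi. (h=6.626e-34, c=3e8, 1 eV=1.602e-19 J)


E_photon = hc / lambda
= (6.626e-34)(3e8) / (331.3e-9)
= 6.0000e-19 J
= 3.7453 eV
KE = E_photon - phi
= 3.7453 - 2.85
= 0.8953 eV

0.8953


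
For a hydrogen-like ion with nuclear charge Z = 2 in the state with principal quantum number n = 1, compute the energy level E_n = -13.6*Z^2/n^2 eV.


E_n = -13.6 * Z^2 / n^2
= -13.6 * 2^2 / 1^2
= -13.6 * 4 / 1
= -54.4 eV

-54.4


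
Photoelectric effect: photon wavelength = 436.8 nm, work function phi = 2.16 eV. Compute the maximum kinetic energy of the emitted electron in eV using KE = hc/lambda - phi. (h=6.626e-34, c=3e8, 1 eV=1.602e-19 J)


E_photon = hc / lambda
= (6.626e-34)(3e8) / (436.8e-9)
= 4.5508e-19 J
= 2.8407 eV
KE = E_photon - phi
= 2.8407 - 2.16
= 0.6807 eV

0.6807


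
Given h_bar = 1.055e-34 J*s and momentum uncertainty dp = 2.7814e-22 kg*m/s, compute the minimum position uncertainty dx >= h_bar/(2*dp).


dx = h_bar / (2 * dp)
= 1.055e-34 / (2 * 2.7814e-22)
= 1.055e-34 / 5.5628e-22
= 1.8965e-13 m

1.8965e-13


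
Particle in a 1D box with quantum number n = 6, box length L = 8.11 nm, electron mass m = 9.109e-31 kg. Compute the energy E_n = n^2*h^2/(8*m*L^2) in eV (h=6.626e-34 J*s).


E = n^2 * h^2 / (8 * m * L^2)
= 6^2 * (6.626e-34)^2 / (8 * 9.109e-31 * (8.11e-9)^2)
= 36 * 4.3904e-67 / (8 * 9.109e-31 * 6.5772e-17)
= 3.2976e-20 J
= 0.2058 eV

0.2058


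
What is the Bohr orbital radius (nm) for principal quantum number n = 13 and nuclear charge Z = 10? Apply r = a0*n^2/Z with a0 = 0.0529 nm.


r = a0 * n^2 / Z
= 0.0529 * 13^2 / 10
= 0.0529 * 169 / 10
= 0.894 nm

0.894


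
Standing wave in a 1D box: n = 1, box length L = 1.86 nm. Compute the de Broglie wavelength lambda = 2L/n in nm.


lambda = 2L / n
= 2 * 1.86 / 1
= 3.72 / 1
= 3.72 nm

3.72


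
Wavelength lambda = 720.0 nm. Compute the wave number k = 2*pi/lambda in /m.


k = 2 * pi / lambda
= 6.2832 / (720.0e-9)
= 6.2832 / 7.2000e-07
= 8.7266e+06 /m

8.7266e+06


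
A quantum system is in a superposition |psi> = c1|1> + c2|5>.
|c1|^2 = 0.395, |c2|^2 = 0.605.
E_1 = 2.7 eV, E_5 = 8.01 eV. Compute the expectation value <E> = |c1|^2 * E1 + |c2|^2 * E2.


<E> = |c1|^2 * E1 + |c2|^2 * E2
= 0.395 * 2.7 + 0.605 * 8.01
= 1.0665 + 4.846
= 5.9126 eV

5.9126


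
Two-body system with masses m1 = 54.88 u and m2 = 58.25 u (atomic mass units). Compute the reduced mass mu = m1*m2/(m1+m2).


mu = m1 * m2 / (m1 + m2)
= 54.88 * 58.25 / (54.88 + 58.25)
= 3196.76 / 113.13
= 28.2574 u

28.2574


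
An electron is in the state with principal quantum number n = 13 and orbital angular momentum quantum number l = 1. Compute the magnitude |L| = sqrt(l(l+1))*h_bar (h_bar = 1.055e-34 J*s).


L = sqrt(l*(l+1)) * h_bar
= sqrt(1 * 2) * 1.055e-34
= sqrt(2) * 1.055e-34
= 1.4142 * 1.055e-34
= 1.4920e-34 J*s

1.4920e-34


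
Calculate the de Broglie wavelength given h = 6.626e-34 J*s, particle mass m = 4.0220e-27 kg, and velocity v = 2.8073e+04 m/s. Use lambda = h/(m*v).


lambda = h / (m * v)
= 6.626e-34 / (4.0220e-27 * 2.8073e+04)
= 6.626e-34 / 1.1291e-22
= 5.8684e-12 m

5.8684e-12


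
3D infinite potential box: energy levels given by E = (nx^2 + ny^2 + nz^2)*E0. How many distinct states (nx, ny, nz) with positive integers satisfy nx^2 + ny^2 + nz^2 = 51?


Enumerate all (nx, ny, nz) with nx^2 + ny^2 + nz^2 = 51:
(1,1,7)
(1,5,5)
(1,7,1)
(5,1,5)
(5,5,1)
(7,1,1)
Total degeneracy = 6

6


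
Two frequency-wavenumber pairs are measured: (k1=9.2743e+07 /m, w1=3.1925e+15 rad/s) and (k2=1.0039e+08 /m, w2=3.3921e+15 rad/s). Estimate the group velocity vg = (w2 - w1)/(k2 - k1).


vg = (w2 - w1) / (k2 - k1)
= (3.3921e+15 - 3.1925e+15) / (1.0039e+08 - 9.2743e+07)
= 1.9960e+14 / 7.6470e+06
= 2.6102e+07 m/s

2.6102e+07


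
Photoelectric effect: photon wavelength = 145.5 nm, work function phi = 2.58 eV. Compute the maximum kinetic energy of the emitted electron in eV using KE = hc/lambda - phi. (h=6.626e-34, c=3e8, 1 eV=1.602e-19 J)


E_photon = hc / lambda
= (6.626e-34)(3e8) / (145.5e-9)
= 1.3662e-18 J
= 8.528 eV
KE = E_photon - phi
= 8.528 - 2.58
= 5.948 eV

5.948


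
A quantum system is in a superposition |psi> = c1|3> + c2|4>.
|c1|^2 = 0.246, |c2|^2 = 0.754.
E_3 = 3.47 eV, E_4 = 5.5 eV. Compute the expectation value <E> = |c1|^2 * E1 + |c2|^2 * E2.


<E> = |c1|^2 * E1 + |c2|^2 * E2
= 0.246 * 3.47 + 0.754 * 5.5
= 0.8536 + 4.147
= 5.0006 eV

5.0006


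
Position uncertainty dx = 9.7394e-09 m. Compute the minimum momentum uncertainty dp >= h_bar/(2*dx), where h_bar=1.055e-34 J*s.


dp = h_bar / (2 * dx)
= 1.055e-34 / (2 * 9.7394e-09)
= 1.055e-34 / 1.9479e-08
= 5.4161e-27 kg*m/s

5.4161e-27


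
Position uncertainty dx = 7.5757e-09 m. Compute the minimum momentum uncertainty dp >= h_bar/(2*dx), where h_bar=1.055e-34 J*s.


dp = h_bar / (2 * dx)
= 1.055e-34 / (2 * 7.5757e-09)
= 1.055e-34 / 1.5151e-08
= 6.9631e-27 kg*m/s

6.9631e-27


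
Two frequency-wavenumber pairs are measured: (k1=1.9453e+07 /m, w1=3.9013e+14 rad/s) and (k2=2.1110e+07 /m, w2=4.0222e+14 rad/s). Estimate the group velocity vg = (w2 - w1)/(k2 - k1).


vg = (w2 - w1) / (k2 - k1)
= (4.0222e+14 - 3.9013e+14) / (2.1110e+07 - 1.9453e+07)
= 1.2090e+13 / 1.6570e+06
= 7.2963e+06 m/s

7.2963e+06


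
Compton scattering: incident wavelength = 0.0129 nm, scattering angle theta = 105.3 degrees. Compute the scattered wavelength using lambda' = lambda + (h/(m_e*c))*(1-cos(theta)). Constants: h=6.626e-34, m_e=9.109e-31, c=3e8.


Compton wavelength: h/(m_e*c) = 2.4247e-12 m
d_lambda = 2.4247e-12 * (1 - cos(105.3 deg))
= 2.4247e-12 * 1.263873
= 3.0645e-12 m = 0.003065 nm
lambda' = 0.0129 + 0.003065
= 0.015965 nm

0.015965


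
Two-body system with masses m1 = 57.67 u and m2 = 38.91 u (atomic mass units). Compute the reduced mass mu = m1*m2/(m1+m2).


mu = m1 * m2 / (m1 + m2)
= 57.67 * 38.91 / (57.67 + 38.91)
= 2243.9397 / 96.58
= 23.234 u

23.234


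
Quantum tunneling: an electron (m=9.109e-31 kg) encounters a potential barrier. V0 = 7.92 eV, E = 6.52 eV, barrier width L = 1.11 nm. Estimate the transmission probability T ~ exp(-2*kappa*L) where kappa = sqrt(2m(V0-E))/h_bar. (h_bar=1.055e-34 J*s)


V0 - E = 1.4 eV = 2.2428e-19 J
kappa = sqrt(2 * m * (V0-E)) / h_bar
= sqrt(2 * 9.109e-31 * 2.2428e-19) / 1.055e-34
= 6.0589e+09 /m
2*kappa*L = 2 * 6.0589e+09 * 1.11e-9
= 13.4507
T = exp(-13.4507) = 1.440185e-06

1.440185e-06


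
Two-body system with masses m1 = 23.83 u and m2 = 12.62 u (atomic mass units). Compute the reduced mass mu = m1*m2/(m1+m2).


mu = m1 * m2 / (m1 + m2)
= 23.83 * 12.62 / (23.83 + 12.62)
= 300.7346 / 36.45
= 8.2506 u

8.2506


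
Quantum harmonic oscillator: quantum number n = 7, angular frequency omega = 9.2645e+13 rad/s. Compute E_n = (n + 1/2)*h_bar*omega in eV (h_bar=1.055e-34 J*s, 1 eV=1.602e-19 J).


E = (n + 1/2) * h_bar * omega
= (7 + 0.5) * 1.055e-34 * 9.2645e+13
= 7.5 * 9.7740e-21
= 7.3305e-20 J
= 0.4576 eV

0.4576


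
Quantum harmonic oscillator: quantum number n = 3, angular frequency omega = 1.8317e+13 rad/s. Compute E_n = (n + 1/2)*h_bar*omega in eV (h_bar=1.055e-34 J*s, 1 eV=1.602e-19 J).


E = (n + 1/2) * h_bar * omega
= (3 + 0.5) * 1.055e-34 * 1.8317e+13
= 3.5 * 1.9324e-21
= 6.7636e-21 J
= 0.0422 eV

0.0422


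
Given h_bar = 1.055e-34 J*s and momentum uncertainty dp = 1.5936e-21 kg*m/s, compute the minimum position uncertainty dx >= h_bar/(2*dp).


dx = h_bar / (2 * dp)
= 1.055e-34 / (2 * 1.5936e-21)
= 1.055e-34 / 3.1872e-21
= 3.3101e-14 m

3.3101e-14


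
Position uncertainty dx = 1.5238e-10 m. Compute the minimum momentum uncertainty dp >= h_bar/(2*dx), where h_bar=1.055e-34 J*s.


dp = h_bar / (2 * dx)
= 1.055e-34 / (2 * 1.5238e-10)
= 1.055e-34 / 3.0476e-10
= 3.4617e-25 kg*m/s

3.4617e-25


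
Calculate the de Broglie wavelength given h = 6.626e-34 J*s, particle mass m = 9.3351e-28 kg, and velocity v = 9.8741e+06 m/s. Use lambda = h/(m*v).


lambda = h / (m * v)
= 6.626e-34 / (9.3351e-28 * 9.8741e+06)
= 6.626e-34 / 9.2176e-21
= 7.1884e-14 m

7.1884e-14


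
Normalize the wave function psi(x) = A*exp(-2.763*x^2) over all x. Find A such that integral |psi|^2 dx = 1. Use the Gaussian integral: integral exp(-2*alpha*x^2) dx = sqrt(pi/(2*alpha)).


integral |psi|^2 dx = A^2 * sqrt(pi/(2*alpha)) = 1
A^2 = sqrt(2*alpha/pi)
= sqrt(2 * 2.763 / pi)
= 1.326266
A = sqrt(1.326266)
= 1.1516

1.1516


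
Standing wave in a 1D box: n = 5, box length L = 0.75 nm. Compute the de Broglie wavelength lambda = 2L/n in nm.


lambda = 2L / n
= 2 * 0.75 / 5
= 1.5 / 5
= 0.3 nm

0.3


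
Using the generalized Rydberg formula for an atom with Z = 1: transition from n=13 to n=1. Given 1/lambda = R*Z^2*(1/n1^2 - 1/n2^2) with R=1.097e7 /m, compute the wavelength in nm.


1/lambda = R * Z^2 * (1/n1^2 - 1/n2^2)
= 1.097e7 * 1^2 * (1/1^2 - 1/13^2)
= 1.097e7 * 1 * (1.0 - 0.005917)
= 1.0905e+07 /m
lambda = 1 / 1.0905e+07
= 91.7003 nm

91.7003


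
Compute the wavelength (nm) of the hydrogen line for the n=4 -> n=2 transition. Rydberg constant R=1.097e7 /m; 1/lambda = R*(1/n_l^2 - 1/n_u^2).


1/lambda = R * (1/n_l^2 - 1/n_u^2)
= 1.097e7 * (1/2^2 - 1/4^2)
= 1.097e7 * (0.25 - 0.0625)
= 1.097e7 * 0.1875
= 2.0569e+06 /m
lambda = 1 / 2.0569e+06 = 486.1744 nm

486.1744


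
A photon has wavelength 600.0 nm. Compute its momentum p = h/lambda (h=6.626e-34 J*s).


p = h / lambda
= 6.626e-34 / (600.0e-9)
= 6.626e-34 / 6.0000e-07
= 1.1043e-27 kg*m/s

1.1043e-27


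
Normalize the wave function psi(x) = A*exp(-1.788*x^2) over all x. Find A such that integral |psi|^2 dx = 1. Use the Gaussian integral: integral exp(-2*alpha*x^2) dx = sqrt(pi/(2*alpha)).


integral |psi|^2 dx = A^2 * sqrt(pi/(2*alpha)) = 1
A^2 = sqrt(2*alpha/pi)
= sqrt(2 * 1.788 / pi)
= 1.0669
A = sqrt(1.0669)
= 1.0329

1.0329


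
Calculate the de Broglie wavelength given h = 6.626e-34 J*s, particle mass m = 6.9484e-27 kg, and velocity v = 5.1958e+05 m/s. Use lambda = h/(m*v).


lambda = h / (m * v)
= 6.626e-34 / (6.9484e-27 * 5.1958e+05)
= 6.626e-34 / 3.6102e-21
= 1.8353e-13 m

1.8353e-13


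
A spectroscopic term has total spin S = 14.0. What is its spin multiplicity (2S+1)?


Spin multiplicity = 2S + 1
= 2 * 14.0 + 1
= 28.0 + 1
= 29

29


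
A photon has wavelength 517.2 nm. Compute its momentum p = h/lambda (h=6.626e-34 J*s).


p = h / lambda
= 6.626e-34 / (517.2e-9)
= 6.626e-34 / 5.1720e-07
= 1.2811e-27 kg*m/s

1.2811e-27


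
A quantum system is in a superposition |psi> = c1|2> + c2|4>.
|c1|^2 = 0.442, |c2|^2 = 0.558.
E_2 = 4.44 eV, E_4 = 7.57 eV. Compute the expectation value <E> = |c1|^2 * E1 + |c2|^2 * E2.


<E> = |c1|^2 * E1 + |c2|^2 * E2
= 0.442 * 4.44 + 0.558 * 7.57
= 1.9625 + 4.2241
= 6.1865 eV

6.1865


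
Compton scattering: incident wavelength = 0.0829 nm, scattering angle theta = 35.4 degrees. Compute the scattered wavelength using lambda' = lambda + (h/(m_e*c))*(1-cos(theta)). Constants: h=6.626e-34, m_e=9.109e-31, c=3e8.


Compton wavelength: h/(m_e*c) = 2.4247e-12 m
d_lambda = 2.4247e-12 * (1 - cos(35.4 deg))
= 2.4247e-12 * 0.184872
= 4.4826e-13 m = 0.000448 nm
lambda' = 0.0829 + 0.000448
= 0.083348 nm

0.083348


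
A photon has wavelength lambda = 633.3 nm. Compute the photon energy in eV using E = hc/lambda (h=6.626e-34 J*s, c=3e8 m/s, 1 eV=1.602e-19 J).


E = hc / lambda
= (6.626e-34)(3e8) / (633.3e-9)
= 1.9878e-25 / 6.3330e-07
= 3.1388e-19 J
Converting to eV: 3.1388e-19 / 1.602e-19
= 1.9593 eV

1.9593


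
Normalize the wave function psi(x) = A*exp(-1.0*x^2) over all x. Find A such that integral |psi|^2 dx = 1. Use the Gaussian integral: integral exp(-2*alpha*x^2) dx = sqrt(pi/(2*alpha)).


integral |psi|^2 dx = A^2 * sqrt(pi/(2*alpha)) = 1
A^2 = sqrt(2*alpha/pi)
= sqrt(2 * 1.0 / pi)
= 0.797885
A = sqrt(0.797885)
= 0.8932

0.8932


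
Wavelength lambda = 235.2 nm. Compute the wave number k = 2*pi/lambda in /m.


k = 2 * pi / lambda
= 6.2832 / (235.2e-9)
= 6.2832 / 2.3520e-07
= 2.6714e+07 /m

2.6714e+07


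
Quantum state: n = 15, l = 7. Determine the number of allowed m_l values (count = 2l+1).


m_l ranges from -l to +l in integer steps
So m_l goes from -7 to +7
Count = 2l + 1 = 2*7 + 1
= 15

15


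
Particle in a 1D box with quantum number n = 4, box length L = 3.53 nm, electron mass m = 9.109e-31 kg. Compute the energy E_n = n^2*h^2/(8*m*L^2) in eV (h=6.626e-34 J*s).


E = n^2 * h^2 / (8 * m * L^2)
= 4^2 * (6.626e-34)^2 / (8 * 9.109e-31 * (3.53e-9)^2)
= 16 * 4.3904e-67 / (8 * 9.109e-31 * 1.2461e-17)
= 7.7359e-20 J
= 0.4829 eV

0.4829


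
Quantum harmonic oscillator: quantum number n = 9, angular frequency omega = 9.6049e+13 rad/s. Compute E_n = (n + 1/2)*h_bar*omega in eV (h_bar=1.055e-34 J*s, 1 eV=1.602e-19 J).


E = (n + 1/2) * h_bar * omega
= (9 + 0.5) * 1.055e-34 * 9.6049e+13
= 9.5 * 1.0133e-20
= 9.6265e-20 J
= 0.6009 eV

0.6009


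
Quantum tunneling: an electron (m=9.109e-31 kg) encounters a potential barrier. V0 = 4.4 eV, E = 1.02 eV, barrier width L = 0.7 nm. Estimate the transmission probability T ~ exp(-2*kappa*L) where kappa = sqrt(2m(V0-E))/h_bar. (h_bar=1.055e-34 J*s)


V0 - E = 3.38 eV = 5.4148e-19 J
kappa = sqrt(2 * m * (V0-E)) / h_bar
= sqrt(2 * 9.109e-31 * 5.4148e-19) / 1.055e-34
= 9.4143e+09 /m
2*kappa*L = 2 * 9.4143e+09 * 0.7e-9
= 13.18
T = exp(-13.18) = 1.887979e-06

1.887979e-06


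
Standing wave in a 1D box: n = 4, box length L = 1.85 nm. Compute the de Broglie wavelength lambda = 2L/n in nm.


lambda = 2L / n
= 2 * 1.85 / 4
= 3.7 / 4
= 0.925 nm

0.925


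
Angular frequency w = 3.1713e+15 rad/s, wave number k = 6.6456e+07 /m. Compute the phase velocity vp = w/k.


vp = w / k
= 3.1713e+15 / 6.6456e+07
= 4.7720e+07 m/s

4.7720e+07


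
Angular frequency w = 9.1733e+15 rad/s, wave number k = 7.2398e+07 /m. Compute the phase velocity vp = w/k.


vp = w / k
= 9.1733e+15 / 7.2398e+07
= 1.2671e+08 m/s

1.2671e+08


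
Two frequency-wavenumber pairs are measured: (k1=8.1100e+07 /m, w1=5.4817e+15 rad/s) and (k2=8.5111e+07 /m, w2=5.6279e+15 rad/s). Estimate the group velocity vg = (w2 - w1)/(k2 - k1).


vg = (w2 - w1) / (k2 - k1)
= (5.6279e+15 - 5.4817e+15) / (8.5111e+07 - 8.1100e+07)
= 1.4620e+14 / 4.0110e+06
= 3.6450e+07 m/s

3.6450e+07


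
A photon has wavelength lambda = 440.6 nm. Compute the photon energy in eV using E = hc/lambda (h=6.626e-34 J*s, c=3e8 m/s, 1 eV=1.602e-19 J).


E = hc / lambda
= (6.626e-34)(3e8) / (440.6e-9)
= 1.9878e-25 / 4.4060e-07
= 4.5116e-19 J
Converting to eV: 4.5116e-19 / 1.602e-19
= 2.8162 eV

2.8162


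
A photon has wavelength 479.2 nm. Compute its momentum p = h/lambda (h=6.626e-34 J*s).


p = h / lambda
= 6.626e-34 / (479.2e-9)
= 6.626e-34 / 4.7920e-07
= 1.3827e-27 kg*m/s

1.3827e-27


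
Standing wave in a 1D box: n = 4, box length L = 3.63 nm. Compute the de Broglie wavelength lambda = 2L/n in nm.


lambda = 2L / n
= 2 * 3.63 / 4
= 7.26 / 4
= 1.815 nm

1.815


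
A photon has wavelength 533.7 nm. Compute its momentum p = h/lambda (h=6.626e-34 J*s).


p = h / lambda
= 6.626e-34 / (533.7e-9)
= 6.626e-34 / 5.3370e-07
= 1.2415e-27 kg*m/s

1.2415e-27


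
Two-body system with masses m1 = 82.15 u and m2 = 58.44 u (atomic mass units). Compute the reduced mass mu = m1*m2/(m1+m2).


mu = m1 * m2 / (m1 + m2)
= 82.15 * 58.44 / (82.15 + 58.44)
= 4800.846 / 140.59
= 34.1478 u

34.1478


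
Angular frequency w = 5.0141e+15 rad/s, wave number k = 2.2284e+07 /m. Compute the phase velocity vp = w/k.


vp = w / k
= 5.0141e+15 / 2.2284e+07
= 2.2501e+08 m/s

2.2501e+08


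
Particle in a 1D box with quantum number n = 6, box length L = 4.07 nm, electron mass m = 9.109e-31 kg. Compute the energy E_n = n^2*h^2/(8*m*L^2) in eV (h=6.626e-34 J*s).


E = n^2 * h^2 / (8 * m * L^2)
= 6^2 * (6.626e-34)^2 / (8 * 9.109e-31 * (4.07e-9)^2)
= 36 * 4.3904e-67 / (8 * 9.109e-31 * 1.6565e-17)
= 1.3094e-19 J
= 0.8173 eV

0.8173


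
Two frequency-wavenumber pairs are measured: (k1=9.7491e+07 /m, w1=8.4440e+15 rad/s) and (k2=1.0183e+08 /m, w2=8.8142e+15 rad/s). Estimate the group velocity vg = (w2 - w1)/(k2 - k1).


vg = (w2 - w1) / (k2 - k1)
= (8.8142e+15 - 8.4440e+15) / (1.0183e+08 - 9.7491e+07)
= 3.7020e+14 / 4.3390e+06
= 8.5319e+07 m/s

8.5319e+07


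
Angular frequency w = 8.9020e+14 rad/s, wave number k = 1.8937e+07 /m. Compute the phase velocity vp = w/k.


vp = w / k
= 8.9020e+14 / 1.8937e+07
= 4.7009e+07 m/s

4.7009e+07


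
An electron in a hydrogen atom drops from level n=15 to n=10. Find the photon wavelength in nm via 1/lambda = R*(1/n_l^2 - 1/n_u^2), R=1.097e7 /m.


1/lambda = R * (1/n_l^2 - 1/n_u^2)
= 1.097e7 * (1/10^2 - 1/15^2)
= 1.097e7 * (0.01 - 0.004444)
= 1.097e7 * 0.005556
= 6.0944e+04 /m
lambda = 1 / 6.0944e+04 = 16408.3865 nm

16408.3865


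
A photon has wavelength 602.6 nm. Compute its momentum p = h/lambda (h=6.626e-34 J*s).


p = h / lambda
= 6.626e-34 / (602.6e-9)
= 6.626e-34 / 6.0260e-07
= 1.0996e-27 kg*m/s

1.0996e-27


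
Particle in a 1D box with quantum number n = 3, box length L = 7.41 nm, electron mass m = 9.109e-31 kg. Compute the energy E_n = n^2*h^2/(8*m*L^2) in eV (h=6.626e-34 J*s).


E = n^2 * h^2 / (8 * m * L^2)
= 3^2 * (6.626e-34)^2 / (8 * 9.109e-31 * (7.41e-9)^2)
= 9 * 4.3904e-67 / (8 * 9.109e-31 * 5.4908e-17)
= 9.8753e-21 J
= 0.0616 eV

0.0616


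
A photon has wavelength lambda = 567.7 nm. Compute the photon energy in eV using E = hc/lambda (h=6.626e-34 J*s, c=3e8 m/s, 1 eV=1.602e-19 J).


E = hc / lambda
= (6.626e-34)(3e8) / (567.7e-9)
= 1.9878e-25 / 5.6770e-07
= 3.5015e-19 J
Converting to eV: 3.5015e-19 / 1.602e-19
= 2.1857 eV

2.1857


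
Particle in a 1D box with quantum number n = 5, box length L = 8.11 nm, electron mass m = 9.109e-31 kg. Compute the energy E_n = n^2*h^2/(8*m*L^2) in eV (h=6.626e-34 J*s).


E = n^2 * h^2 / (8 * m * L^2)
= 5^2 * (6.626e-34)^2 / (8 * 9.109e-31 * (8.11e-9)^2)
= 25 * 4.3904e-67 / (8 * 9.109e-31 * 6.5772e-17)
= 2.2900e-20 J
= 0.1429 eV

0.1429


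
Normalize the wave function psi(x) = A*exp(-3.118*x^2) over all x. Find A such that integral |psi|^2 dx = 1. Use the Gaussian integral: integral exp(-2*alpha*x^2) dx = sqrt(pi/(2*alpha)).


integral |psi|^2 dx = A^2 * sqrt(pi/(2*alpha)) = 1
A^2 = sqrt(2*alpha/pi)
= sqrt(2 * 3.118 / pi)
= 1.408893
A = sqrt(1.408893)
= 1.187

1.187


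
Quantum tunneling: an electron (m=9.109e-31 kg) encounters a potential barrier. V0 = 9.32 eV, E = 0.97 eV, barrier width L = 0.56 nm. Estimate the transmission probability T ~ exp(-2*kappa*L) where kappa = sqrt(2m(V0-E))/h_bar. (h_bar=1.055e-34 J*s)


V0 - E = 8.35 eV = 1.3377e-18 J
kappa = sqrt(2 * m * (V0-E)) / h_bar
= sqrt(2 * 9.109e-31 * 1.3377e-18) / 1.055e-34
= 1.4797e+10 /m
2*kappa*L = 2 * 1.4797e+10 * 0.56e-9
= 16.5726
T = exp(-16.5726) = 6.347684e-08

6.347684e-08


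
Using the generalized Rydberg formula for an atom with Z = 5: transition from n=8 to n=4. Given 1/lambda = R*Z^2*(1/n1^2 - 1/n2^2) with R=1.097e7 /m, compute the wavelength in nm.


1/lambda = R * Z^2 * (1/n1^2 - 1/n2^2)
= 1.097e7 * 5^2 * (1/4^2 - 1/8^2)
= 1.097e7 * 25 * (0.0625 - 0.015625)
= 1.2855e+07 /m
lambda = 1 / 1.2855e+07
= 77.7879 nm

77.7879


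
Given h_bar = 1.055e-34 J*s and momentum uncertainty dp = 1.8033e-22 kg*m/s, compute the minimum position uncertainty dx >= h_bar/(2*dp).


dx = h_bar / (2 * dp)
= 1.055e-34 / (2 * 1.8033e-22)
= 1.055e-34 / 3.6066e-22
= 2.9252e-13 m

2.9252e-13


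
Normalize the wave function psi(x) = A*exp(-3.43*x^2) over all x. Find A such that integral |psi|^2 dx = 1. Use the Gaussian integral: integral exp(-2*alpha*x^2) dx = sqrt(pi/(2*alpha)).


integral |psi|^2 dx = A^2 * sqrt(pi/(2*alpha)) = 1
A^2 = sqrt(2*alpha/pi)
= sqrt(2 * 3.43 / pi)
= 1.477703
A = sqrt(1.477703)
= 1.2156

1.2156


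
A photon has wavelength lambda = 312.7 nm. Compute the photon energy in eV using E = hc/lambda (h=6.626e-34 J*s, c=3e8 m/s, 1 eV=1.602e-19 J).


E = hc / lambda
= (6.626e-34)(3e8) / (312.7e-9)
= 1.9878e-25 / 3.1270e-07
= 6.3569e-19 J
Converting to eV: 6.3569e-19 / 1.602e-19
= 3.9681 eV

3.9681


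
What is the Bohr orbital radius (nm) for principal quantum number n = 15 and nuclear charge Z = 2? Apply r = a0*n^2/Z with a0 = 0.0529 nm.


r = a0 * n^2 / Z
= 0.0529 * 15^2 / 2
= 0.0529 * 225 / 2
= 5.9512 nm

5.9512


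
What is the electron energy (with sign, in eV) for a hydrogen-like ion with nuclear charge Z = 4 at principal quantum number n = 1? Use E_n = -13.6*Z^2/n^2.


E_n = -13.6 * Z^2 / n^2
= -13.6 * 4^2 / 1^2
= -13.6 * 16 / 1
= -217.6 eV

-217.6


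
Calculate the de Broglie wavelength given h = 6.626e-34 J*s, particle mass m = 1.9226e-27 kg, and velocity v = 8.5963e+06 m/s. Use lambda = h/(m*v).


lambda = h / (m * v)
= 6.626e-34 / (1.9226e-27 * 8.5963e+06)
= 6.626e-34 / 1.6527e-20
= 4.0091e-14 m

4.0091e-14


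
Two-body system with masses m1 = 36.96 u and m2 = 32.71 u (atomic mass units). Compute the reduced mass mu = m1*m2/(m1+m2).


mu = m1 * m2 / (m1 + m2)
= 36.96 * 32.71 / (36.96 + 32.71)
= 1208.9616 / 69.67
= 17.3527 u

17.3527


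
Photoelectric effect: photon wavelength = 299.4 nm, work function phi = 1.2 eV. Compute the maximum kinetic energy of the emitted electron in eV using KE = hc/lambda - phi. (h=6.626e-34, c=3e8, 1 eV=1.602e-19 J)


E_photon = hc / lambda
= (6.626e-34)(3e8) / (299.4e-9)
= 6.6393e-19 J
= 4.1444 eV
KE = E_photon - phi
= 4.1444 - 1.2
= 2.9444 eV

2.9444


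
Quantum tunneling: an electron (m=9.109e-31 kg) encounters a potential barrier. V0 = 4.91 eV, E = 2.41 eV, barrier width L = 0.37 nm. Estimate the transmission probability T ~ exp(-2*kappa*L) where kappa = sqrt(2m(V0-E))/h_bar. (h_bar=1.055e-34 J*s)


V0 - E = 2.5 eV = 4.0050e-19 J
kappa = sqrt(2 * m * (V0-E)) / h_bar
= sqrt(2 * 9.109e-31 * 4.0050e-19) / 1.055e-34
= 8.0965e+09 /m
2*kappa*L = 2 * 8.0965e+09 * 0.37e-9
= 5.9914
T = exp(-5.9914) = 2.500073e-03

2.500073e-03


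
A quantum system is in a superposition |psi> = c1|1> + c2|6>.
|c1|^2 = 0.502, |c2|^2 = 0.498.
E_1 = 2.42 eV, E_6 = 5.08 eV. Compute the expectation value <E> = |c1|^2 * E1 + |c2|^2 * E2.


<E> = |c1|^2 * E1 + |c2|^2 * E2
= 0.502 * 2.42 + 0.498 * 5.08
= 1.2148 + 2.5298
= 3.7447 eV

3.7447


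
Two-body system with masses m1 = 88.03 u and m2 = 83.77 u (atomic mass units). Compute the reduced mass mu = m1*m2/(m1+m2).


mu = m1 * m2 / (m1 + m2)
= 88.03 * 83.77 / (88.03 + 83.77)
= 7374.2731 / 171.8
= 42.9236 u

42.9236


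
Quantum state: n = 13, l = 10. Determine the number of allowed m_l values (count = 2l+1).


m_l ranges from -l to +l in integer steps
So m_l goes from -10 to +10
Count = 2l + 1 = 2*10 + 1
= 21

21


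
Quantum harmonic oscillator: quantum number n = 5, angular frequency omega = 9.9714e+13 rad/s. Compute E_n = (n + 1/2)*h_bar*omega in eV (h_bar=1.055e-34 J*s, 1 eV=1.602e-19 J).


E = (n + 1/2) * h_bar * omega
= (5 + 0.5) * 1.055e-34 * 9.9714e+13
= 5.5 * 1.0520e-20
= 5.7859e-20 J
= 0.3612 eV

0.3612
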